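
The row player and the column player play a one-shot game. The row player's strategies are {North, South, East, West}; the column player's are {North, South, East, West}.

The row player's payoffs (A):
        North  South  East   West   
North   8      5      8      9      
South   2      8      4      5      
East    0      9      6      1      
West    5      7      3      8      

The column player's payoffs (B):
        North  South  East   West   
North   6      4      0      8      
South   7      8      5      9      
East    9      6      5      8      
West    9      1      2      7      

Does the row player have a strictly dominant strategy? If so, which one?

No strictly dominant strategy

Check whether one of the row player's strategies beats all alternatives regardless of what the opponent does.
North is not dominant: against South, South gives 8 > 5.
South is not dominant: against North, North gives 8 > 2.
East is not dominant: against North, North gives 8 > 0.
West is not dominant: against North, North gives 8 > 5.
No single strategy is best against every opponent action.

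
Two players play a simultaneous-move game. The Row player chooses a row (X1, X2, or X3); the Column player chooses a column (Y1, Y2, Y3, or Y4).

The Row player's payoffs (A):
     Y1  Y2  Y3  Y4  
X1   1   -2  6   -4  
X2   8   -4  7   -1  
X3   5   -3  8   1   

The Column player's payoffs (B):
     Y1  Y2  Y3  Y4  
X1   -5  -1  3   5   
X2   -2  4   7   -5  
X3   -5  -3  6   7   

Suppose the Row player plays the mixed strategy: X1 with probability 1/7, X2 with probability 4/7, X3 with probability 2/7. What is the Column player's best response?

Compute the Column player's expected payoff from each pure strategy against the given mix.
Y1: (1/7)·(-5) + (4/7)·(-2) + (2/7)·(-5) = -23/7
Y2: (1/7)·(-1) + (4/7)·4 + (2/7)·(-3) = 9/7
Y3: (1/7)·3 + (4/7)·7 + (2/7)·6 = 43/7
Y4: (1/7)·5 + (4/7)·(-5) + (2/7)·7 = -1/7
Highest expected payoff is 43/7, from Y3.

Y3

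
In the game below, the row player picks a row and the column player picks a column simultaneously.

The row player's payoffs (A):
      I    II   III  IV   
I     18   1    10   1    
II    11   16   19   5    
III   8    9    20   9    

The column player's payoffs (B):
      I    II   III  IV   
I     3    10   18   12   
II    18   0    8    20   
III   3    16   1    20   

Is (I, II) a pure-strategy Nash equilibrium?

No

Holding the column player at II: the row player gets 1 from I but could get 16 by switching to II. The row player has a profitable deviation.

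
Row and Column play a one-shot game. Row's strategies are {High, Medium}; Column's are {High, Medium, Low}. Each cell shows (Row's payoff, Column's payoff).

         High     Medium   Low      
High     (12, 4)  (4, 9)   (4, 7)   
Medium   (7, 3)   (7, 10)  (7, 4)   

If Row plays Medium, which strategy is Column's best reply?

Medium

With Row fixed at Medium, Column's payoffs are: High → 3, Medium → 10, Low → 4.
The maximum is 10, achieved by Medium.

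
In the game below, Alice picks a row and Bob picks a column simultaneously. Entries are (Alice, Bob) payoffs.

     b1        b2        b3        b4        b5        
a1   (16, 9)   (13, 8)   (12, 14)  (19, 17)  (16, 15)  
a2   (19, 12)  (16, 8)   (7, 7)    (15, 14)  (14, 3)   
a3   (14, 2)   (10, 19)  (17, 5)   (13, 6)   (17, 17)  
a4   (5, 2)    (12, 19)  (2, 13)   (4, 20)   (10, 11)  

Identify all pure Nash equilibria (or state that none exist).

Check mutual best responses: a cell is a NE iff neither player can gain by unilaterally deviating.
Alice's best responses — vs b1: a2 (payoff 19); vs b2: a2 (payoff 16); vs b3: a3 (payoff 17); vs b4: a1 (payoff 19); vs b5: a3 (payoff 17).
Bob's best responses — vs a1: b4 (payoff 17); vs a2: b4 (payoff 14); vs a3: b2 (payoff 19); vs a4: b4 (payoff 20).
The only mutual best response is (a1, b4); neither player gains by switching there.

(a1, b4)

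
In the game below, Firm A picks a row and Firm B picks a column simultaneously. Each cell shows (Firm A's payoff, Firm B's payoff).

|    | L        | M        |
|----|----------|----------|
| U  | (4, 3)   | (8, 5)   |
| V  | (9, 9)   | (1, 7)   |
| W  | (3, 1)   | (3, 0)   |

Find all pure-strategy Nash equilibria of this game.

Find each player's best response to every opponent strategy; NE are the intersections.
Firm A's best responses — vs L: V (payoff 9); vs M: U (payoff 8).
Firm B's best responses — vs U: M (payoff 5); vs V: L (payoff 9); vs W: L (payoff 1).
Mutual best responses occur at (U, M) and (V, L); at each, neither player gains by switching.

(U, M) and (V, L)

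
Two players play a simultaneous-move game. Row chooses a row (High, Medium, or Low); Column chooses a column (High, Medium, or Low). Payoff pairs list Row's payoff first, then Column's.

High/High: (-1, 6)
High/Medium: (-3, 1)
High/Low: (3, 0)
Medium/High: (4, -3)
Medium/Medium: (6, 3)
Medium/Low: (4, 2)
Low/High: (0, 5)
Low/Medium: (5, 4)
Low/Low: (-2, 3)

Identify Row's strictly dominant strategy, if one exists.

Medium

A strategy is strictly dominant if it gives Row a strictly higher payoff than every other strategy, against every choice by the opponent.
Medium strictly dominates: vs High: 4 > each of {-1, 0}; vs Medium: 6 > each of {-3, 5}; vs Low: 4 > each of {3, -2}.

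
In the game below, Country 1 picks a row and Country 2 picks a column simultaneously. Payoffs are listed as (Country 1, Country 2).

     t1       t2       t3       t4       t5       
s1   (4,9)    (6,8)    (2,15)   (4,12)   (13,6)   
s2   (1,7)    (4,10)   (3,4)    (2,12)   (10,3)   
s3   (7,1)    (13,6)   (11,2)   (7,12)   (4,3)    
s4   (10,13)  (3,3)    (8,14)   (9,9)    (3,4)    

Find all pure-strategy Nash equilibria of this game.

There is no pure-strategy Nash equilibrium

A profile is a Nash equilibrium when each player is best-responding to the other.
Country 1's best responses — vs t1: s4 (payoff 10); vs t2: s3 (payoff 13); vs t3: s3 (payoff 11); vs t4: s4 (payoff 9); vs t5: s1 (payoff 13).
Country 2's best responses — vs s1: t3 (payoff 15); vs s2: t4 (payoff 12); vs s3: t4 (payoff 12); vs s4: t3 (payoff 14).
No cell has both players best-responding. For instance, Country 1's best reply to t1 is s4, but against s4 Country 2 prefers t3 over t1.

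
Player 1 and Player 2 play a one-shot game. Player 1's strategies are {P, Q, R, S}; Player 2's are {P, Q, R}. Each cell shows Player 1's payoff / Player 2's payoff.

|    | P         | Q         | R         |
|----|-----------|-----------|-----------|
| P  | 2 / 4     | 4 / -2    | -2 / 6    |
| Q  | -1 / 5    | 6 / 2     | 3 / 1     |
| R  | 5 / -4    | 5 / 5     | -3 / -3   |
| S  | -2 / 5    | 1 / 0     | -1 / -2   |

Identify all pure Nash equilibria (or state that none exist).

Check mutual best responses: a cell is a NE iff neither player can gain by unilaterally deviating.
Player 1's best responses — vs P: R (payoff 5); vs Q: Q (payoff 6); vs R: Q (payoff 3).
Player 2's best responses — vs P: R (payoff 6); vs Q: P (payoff 5); vs R: Q (payoff 5); vs S: P (payoff 5).
No cell has both players best-responding. For instance, Player 1's best reply to P is R, but against R Player 2 prefers Q over P.

There is no pure-strategy Nash equilibrium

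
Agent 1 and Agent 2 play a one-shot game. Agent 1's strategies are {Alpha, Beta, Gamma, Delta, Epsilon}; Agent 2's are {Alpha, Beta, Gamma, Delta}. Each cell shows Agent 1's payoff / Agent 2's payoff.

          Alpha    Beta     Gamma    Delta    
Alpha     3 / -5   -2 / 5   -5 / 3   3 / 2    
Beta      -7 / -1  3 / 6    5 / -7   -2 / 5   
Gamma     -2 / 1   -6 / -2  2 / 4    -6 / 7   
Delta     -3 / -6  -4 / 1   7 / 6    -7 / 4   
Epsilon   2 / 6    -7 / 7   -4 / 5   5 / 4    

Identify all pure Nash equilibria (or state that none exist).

Check mutual best responses: a cell is a NE iff neither player can gain by unilaterally deviating.
Agent 1's best responses — vs Alpha: Alpha (payoff 3); vs Beta: Beta (payoff 3); vs Gamma: Delta (payoff 7); vs Delta: Epsilon (payoff 5).
Agent 2's best responses — vs Alpha: Beta (payoff 5); vs Beta: Beta (payoff 6); vs Gamma: Delta (payoff 7); vs Delta: Gamma (payoff 6); vs Epsilon: Beta (payoff 7).
Mutual best responses occur at (Beta, Beta) and (Delta, Gamma); at each, neither player gains by switching.

(Beta, Beta) and (Delta, Gamma)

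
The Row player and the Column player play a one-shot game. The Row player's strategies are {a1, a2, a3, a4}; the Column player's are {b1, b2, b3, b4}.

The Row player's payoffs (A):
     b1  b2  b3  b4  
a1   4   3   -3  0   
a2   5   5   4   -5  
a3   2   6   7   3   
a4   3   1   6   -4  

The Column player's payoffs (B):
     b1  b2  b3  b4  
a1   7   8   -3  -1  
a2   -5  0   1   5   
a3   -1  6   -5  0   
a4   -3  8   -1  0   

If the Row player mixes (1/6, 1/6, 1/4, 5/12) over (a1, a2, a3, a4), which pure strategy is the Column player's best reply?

Compute the Column player's expected payoff from each pure strategy against the given mix.
b1: (1/6)·7 + (1/6)·(-5) + (1/4)·(-1) + (5/12)·(-3) = -7/6
b2: (1/6)·8 + (1/6)·0 + (1/4)·6 + (5/12)·8 = 37/6
b3: (1/6)·(-3) + (1/6)·1 + (1/4)·(-5) + (5/12)·(-1) = -2
b4: (1/6)·(-1) + (1/6)·5 + (1/4)·0 + (5/12)·0 = 2/3
Highest expected payoff is 37/6, from b2.

b2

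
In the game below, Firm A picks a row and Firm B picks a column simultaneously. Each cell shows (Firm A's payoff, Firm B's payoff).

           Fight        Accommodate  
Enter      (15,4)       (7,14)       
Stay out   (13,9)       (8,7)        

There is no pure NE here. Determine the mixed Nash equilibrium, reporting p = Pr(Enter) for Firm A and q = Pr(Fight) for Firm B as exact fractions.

p = 1/6, q = 1/3

In a mixed NE each player is indifferent between their pure strategies, so the opponent's mix sets the indifference.
Firm B indifferent between Fight and Accommodate: p·4 + (1−p)·9 = p·14 + (1−p)·7 ⟹ 9 + (-5)p = 7 + 7p ⟹ p = 1/6.
Firm A indifferent between Enter and Stay out: q·15 + (1−q)·7 = q·13 + (1−q)·8 ⟹ 7 + 8q = 8 + 5q ⟹ q = 1/3.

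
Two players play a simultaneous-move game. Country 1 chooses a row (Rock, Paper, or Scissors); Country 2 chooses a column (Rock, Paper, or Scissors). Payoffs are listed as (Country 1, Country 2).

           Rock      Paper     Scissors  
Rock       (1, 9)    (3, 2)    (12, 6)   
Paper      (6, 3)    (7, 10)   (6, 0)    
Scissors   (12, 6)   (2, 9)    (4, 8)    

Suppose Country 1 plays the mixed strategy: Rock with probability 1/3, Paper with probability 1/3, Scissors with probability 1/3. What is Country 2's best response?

Paper

Country 2's best reply maximizes expected payoff against the mix.
Rock: (1/3)·9 + (1/3)·3 + (1/3)·6 = 6
Paper: (1/3)·2 + (1/3)·10 + (1/3)·9 = 7
Scissors: (1/3)·6 + (1/3)·0 + (1/3)·8 = 14/3
Highest expected payoff is 7, from Paper.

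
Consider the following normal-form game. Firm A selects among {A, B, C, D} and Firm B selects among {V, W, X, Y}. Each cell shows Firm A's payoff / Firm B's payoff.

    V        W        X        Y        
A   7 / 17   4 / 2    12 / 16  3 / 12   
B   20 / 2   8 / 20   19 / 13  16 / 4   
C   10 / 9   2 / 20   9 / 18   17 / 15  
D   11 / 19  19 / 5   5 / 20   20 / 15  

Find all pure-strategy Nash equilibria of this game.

Find each player's best response to every opponent strategy; NE are the intersections.
Firm A's best responses — vs V: B (payoff 20); vs W: D (payoff 19); vs X: B (payoff 19); vs Y: D (payoff 20).
Firm B's best responses — vs A: V (payoff 17); vs B: W (payoff 20); vs C: W (payoff 20); vs D: X (payoff 20).
No cell has both players best-responding. For instance, Firm A's best reply to X is B, but against B Firm B prefers W over X.

None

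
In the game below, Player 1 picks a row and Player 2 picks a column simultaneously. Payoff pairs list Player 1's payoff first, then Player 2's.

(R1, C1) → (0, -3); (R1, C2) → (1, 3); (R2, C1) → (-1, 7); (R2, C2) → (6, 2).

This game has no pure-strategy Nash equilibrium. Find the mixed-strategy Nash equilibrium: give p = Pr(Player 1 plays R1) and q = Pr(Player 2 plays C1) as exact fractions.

Each player's mixing probability is pinned down by making the *other* player indifferent.
Player 2 indifferent between C1 and C2: p·(-3) + (1−p)·7 = p·3 + (1−p)·2 ⟹ 7 + (-10)p = 2 + 1p ⟹ p = 5/11.
Player 1 indifferent between R1 and R2: q·0 + (1−q)·1 = q·(-1) + (1−q)·6 ⟹ 1 + (-1)q = 6 + (-7)q ⟹ q = 5/6.

p = 5/11, q = 5/6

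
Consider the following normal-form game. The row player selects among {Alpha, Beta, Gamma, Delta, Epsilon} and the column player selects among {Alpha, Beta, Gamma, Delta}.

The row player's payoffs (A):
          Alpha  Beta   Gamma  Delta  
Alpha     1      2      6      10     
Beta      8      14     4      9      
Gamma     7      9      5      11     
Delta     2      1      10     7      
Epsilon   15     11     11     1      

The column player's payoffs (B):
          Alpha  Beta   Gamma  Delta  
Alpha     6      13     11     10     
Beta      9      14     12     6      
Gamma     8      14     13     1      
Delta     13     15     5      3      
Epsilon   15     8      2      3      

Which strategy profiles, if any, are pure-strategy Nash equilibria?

(Beta, Beta) and (Epsilon, Alpha)

Find each player's best response to every opponent strategy; NE are the intersections.
The row player's best responses — vs Alpha: Epsilon (payoff 15); vs Beta: Beta (payoff 14); vs Gamma: Epsilon (payoff 11); vs Delta: Gamma (payoff 11).
The column player's best responses — vs Alpha: Beta (payoff 13); vs Beta: Beta (payoff 14); vs Gamma: Beta (payoff 14); vs Delta: Beta (payoff 15); vs Epsilon: Alpha (payoff 15).
Mutual best responses occur at (Beta, Beta) and (Epsilon, Alpha); at each, neither player gains by switching.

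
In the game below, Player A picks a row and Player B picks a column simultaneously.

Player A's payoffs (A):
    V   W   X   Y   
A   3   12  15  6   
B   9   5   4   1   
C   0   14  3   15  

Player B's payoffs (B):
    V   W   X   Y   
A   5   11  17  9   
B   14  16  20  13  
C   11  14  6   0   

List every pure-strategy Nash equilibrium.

Check mutual best responses: a cell is a NE iff neither player can gain by unilaterally deviating.
Player A's best responses — vs V: B (payoff 9); vs W: C (payoff 14); vs X: A (payoff 15); vs Y: C (payoff 15).
Player B's best responses — vs A: X (payoff 17); vs B: X (payoff 20); vs C: W (payoff 14).
Mutual best responses occur at (A, X) and (C, W); at each, neither player gains by switching.

(A, X) and (C, W)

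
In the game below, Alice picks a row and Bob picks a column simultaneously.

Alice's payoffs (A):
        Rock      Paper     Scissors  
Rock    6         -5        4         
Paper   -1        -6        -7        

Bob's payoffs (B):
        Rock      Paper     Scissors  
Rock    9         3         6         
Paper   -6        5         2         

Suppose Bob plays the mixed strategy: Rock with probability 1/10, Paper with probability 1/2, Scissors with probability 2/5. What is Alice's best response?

Rock

Alice's best reply maximizes expected payoff against the mix.
Rock: (1/10)·6 + (1/2)·(-5) + (2/5)·4 = -3/10
Paper: (1/10)·(-1) + (1/2)·(-6) + (2/5)·(-7) = -59/10
Highest expected payoff is -3/10, from Rock.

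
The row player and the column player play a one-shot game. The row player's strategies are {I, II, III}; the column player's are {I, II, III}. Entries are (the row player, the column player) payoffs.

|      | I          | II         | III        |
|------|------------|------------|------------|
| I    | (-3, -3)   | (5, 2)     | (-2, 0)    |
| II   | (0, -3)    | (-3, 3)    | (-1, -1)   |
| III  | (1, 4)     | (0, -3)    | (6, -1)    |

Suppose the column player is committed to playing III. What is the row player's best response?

III

With the column player fixed at III, the row player's payoffs are: I → -2, II → -1, III → 6.
The maximum is 6, achieved by III.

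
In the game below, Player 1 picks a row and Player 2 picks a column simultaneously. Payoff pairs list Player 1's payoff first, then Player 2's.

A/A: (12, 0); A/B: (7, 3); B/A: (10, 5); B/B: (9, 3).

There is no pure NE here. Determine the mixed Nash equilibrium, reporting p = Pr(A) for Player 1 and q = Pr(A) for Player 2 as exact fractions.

p = 2/5, q = 1/2

In a mixed NE each player is indifferent between their pure strategies, so the opponent's mix sets the indifference.
Player 2 indifferent between A and B: p·0 + (1−p)·5 = p·3 + (1−p)·3 ⟹ 5 + (-5)p = 3 + 0p ⟹ p = 2/5.
Player 1 indifferent between A and B: q·12 + (1−q)·7 = q·10 + (1−q)·9 ⟹ 7 + 5q = 9 + 1q ⟹ q = 1/2.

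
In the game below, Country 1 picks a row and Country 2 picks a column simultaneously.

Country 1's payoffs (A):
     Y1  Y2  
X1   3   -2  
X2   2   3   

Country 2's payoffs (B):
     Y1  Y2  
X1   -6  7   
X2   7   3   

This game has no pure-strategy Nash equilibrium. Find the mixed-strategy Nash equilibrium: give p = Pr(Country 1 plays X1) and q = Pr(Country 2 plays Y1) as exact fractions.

In a mixed NE each player is indifferent between their pure strategies, so the opponent's mix sets the indifference.
Country 2 indifferent between Y1 and Y2: p·(-6) + (1−p)·7 = p·7 + (1−p)·3 ⟹ 7 + (-13)p = 3 + 4p ⟹ p = 4/17.
Country 1 indifferent between X1 and X2: q·3 + (1−q)·(-2) = q·2 + (1−q)·3 ⟹ (-2) + 5q = 3 + (-1)q ⟹ q = 5/6.

p = 4/17, q = 5/6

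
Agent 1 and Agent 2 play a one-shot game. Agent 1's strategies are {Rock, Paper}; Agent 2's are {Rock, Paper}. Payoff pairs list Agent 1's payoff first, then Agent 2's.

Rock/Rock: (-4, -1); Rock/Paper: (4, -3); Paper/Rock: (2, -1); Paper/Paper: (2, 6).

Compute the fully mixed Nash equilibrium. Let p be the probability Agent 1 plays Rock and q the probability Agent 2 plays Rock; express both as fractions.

p = 7/9, q = 1/4

In a mixed NE each player is indifferent between their pure strategies, so the opponent's mix sets the indifference.
Agent 2 indifferent between Rock and Paper: p·(-1) + (1−p)·(-1) = p·(-3) + (1−p)·6 ⟹ (-1) + 0p = 6 + (-9)p ⟹ p = 7/9.
Agent 1 indifferent between Rock and Paper: q·(-4) + (1−q)·4 = q·2 + (1−q)·2 ⟹ 4 + (-8)q = 2 + 0q ⟹ q = 1/4.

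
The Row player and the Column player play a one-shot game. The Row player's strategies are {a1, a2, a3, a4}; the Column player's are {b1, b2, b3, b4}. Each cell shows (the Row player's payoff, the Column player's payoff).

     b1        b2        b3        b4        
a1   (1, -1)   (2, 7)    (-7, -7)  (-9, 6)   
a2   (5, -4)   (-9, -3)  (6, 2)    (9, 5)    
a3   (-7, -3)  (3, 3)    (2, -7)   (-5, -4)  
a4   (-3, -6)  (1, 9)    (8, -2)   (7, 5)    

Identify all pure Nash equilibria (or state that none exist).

(a2, b4) and (a3, b2)

Find each player's best response to every opponent strategy; NE are the intersections.
The Row player's best responses — vs b1: a2 (payoff 5); vs b2: a3 (payoff 3); vs b3: a4 (payoff 8); vs b4: a2 (payoff 9).
The Column player's best responses — vs a1: b2 (payoff 7); vs a2: b4 (payoff 5); vs a3: b2 (payoff 3); vs a4: b2 (payoff 9).
Mutual best responses occur at (a2, b4) and (a3, b2); at each, neither player gains by switching.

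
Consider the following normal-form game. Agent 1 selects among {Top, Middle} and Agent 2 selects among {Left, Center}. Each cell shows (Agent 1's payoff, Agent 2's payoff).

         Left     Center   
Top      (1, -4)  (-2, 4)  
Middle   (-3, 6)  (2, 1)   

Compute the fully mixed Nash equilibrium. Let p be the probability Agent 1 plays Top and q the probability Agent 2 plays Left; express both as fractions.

In a mixed NE each player is indifferent between their pure strategies, so the opponent's mix sets the indifference.
Agent 2 indifferent between Left and Center: p·(-4) + (1−p)·6 = p·4 + (1−p)·1 ⟹ 6 + (-10)p = 1 + 3p ⟹ p = 5/13.
Agent 1 indifferent between Top and Middle: q·1 + (1−q)·(-2) = q·(-3) + (1−q)·2 ⟹ (-2) + 3q = 2 + (-5)q ⟹ q = 1/2.

p = 5/13, q = 1/2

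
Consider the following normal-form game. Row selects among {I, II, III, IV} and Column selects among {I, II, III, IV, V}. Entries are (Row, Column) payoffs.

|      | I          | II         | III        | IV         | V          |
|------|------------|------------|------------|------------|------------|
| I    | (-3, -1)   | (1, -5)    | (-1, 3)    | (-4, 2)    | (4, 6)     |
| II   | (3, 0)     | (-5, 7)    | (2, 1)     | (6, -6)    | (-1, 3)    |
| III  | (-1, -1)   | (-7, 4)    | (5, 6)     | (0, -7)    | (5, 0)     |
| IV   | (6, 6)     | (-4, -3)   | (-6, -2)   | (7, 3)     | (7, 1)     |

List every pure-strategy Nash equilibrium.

(III, III) and (IV, I)

A profile is a Nash equilibrium when each player is best-responding to the other.
Row's best responses — vs I: IV (payoff 6); vs II: I (payoff 1); vs III: III (payoff 5); vs IV: IV (payoff 7); vs V: IV (payoff 7).
Column's best responses — vs I: V (payoff 6); vs II: II (payoff 7); vs III: III (payoff 6); vs IV: I (payoff 6).
Mutual best responses occur at (III, III) and (IV, I); at each, neither player gains by switching.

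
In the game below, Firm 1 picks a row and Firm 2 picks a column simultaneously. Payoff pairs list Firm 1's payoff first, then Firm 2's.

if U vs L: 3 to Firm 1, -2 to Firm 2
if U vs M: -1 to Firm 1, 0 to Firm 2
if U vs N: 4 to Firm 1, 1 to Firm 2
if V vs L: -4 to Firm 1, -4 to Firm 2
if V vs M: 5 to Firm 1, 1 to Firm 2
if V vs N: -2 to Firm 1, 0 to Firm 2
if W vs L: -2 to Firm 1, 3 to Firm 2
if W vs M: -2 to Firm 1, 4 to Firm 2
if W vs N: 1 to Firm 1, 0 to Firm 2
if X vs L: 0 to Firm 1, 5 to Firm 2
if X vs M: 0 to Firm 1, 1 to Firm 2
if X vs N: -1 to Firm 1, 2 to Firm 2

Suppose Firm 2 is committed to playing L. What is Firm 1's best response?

With Firm 2 fixed at L, Firm 1's payoffs are: U → 3, V → -4, W → -2, X → 0.
The maximum is 3, achieved by U.

U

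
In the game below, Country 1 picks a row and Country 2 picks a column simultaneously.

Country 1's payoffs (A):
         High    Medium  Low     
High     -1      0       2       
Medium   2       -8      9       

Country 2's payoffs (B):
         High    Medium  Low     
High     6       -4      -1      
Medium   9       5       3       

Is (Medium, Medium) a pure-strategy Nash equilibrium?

Holding Country 2 at Medium: Country 1 gets -8 from Medium but could get 0 by switching to High. Country 1 has a profitable deviation.

No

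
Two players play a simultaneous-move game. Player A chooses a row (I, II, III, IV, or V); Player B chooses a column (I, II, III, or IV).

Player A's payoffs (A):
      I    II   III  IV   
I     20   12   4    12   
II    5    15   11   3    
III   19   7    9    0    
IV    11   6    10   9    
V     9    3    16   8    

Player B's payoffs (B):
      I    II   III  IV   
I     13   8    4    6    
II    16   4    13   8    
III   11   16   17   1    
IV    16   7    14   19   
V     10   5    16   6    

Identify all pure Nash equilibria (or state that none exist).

(I, I) and (V, III)

A profile is a Nash equilibrium when each player is best-responding to the other.
Player A's best responses — vs I: I (payoff 20); vs II: II (payoff 15); vs III: V (payoff 16); vs IV: I (payoff 12).
Player B's best responses — vs I: I (payoff 13); vs II: I (payoff 16); vs III: III (payoff 17); vs IV: IV (payoff 19); vs V: III (payoff 16).
Mutual best responses occur at (I, I) and (V, III); at each, neither player gains by switching.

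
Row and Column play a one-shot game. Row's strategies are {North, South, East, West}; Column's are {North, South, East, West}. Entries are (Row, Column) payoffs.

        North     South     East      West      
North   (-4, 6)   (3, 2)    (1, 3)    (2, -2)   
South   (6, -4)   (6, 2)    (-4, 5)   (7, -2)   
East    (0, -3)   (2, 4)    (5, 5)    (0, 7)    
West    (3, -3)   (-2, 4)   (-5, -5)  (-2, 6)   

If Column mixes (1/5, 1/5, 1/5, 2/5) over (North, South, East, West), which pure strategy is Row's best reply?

South

Compute Row's expected payoff from each pure strategy against the given mix.
North: (1/5)·(-4) + (1/5)·3 + (1/5)·1 + (2/5)·2 = 4/5
South: (1/5)·6 + (1/5)·6 + (1/5)·(-4) + (2/5)·7 = 22/5
East: (1/5)·0 + (1/5)·2 + (1/5)·5 + (2/5)·0 = 7/5
West: (1/5)·3 + (1/5)·(-2) + (1/5)·(-5) + (2/5)·(-2) = -8/5
Highest expected payoff is 22/5, from South.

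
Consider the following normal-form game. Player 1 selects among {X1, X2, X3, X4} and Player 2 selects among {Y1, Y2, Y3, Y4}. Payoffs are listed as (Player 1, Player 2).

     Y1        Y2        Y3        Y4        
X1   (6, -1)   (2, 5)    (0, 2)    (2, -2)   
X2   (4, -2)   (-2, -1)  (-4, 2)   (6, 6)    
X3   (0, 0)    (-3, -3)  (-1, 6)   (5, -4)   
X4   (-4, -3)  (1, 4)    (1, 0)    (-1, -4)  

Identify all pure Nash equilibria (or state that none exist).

Find each player's best response to every opponent strategy; NE are the intersections.
Player 1's best responses — vs Y1: X1 (payoff 6); vs Y2: X1 (payoff 2); vs Y3: X4 (payoff 1); vs Y4: X2 (payoff 6).
Player 2's best responses — vs X1: Y2 (payoff 5); vs X2: Y4 (payoff 6); vs X3: Y3 (payoff 6); vs X4: Y2 (payoff 4).
Mutual best responses occur at (X1, Y2) and (X2, Y4); at each, neither player gains by switching.

(X1, Y2) and (X2, Y4)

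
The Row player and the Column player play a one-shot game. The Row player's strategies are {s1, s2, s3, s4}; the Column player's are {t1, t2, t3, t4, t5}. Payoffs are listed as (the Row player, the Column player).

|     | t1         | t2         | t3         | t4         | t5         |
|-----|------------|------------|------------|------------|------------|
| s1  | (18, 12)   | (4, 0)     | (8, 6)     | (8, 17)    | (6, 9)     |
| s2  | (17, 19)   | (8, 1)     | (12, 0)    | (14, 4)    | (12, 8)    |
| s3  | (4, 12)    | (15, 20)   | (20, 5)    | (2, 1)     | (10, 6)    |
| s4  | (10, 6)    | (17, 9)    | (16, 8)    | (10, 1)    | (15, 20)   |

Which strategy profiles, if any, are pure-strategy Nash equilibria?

(s4, t5)

Check mutual best responses: a cell is a NE iff neither player can gain by unilaterally deviating.
The Row player's best responses — vs t1: s1 (payoff 18); vs t2: s4 (payoff 17); vs t3: s3 (payoff 20); vs t4: s2 (payoff 14); vs t5: s4 (payoff 15).
The Column player's best responses — vs s1: t4 (payoff 17); vs s2: t1 (payoff 19); vs s3: t2 (payoff 20); vs s4: t5 (payoff 20).
The only mutual best response is (s4, t5); neither player gains by switching there.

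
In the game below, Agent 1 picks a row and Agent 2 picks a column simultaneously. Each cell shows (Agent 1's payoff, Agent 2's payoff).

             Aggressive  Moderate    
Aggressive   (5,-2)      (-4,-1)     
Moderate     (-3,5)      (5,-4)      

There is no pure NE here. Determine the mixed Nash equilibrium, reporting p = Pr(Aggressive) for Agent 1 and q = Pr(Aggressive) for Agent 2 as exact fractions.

In a mixed NE each player is indifferent between their pure strategies, so the opponent's mix sets the indifference.
Agent 2 indifferent between Aggressive and Moderate: p·(-2) + (1−p)·5 = p·(-1) + (1−p)·(-4) ⟹ 5 + (-7)p = (-4) + 3p ⟹ p = 9/10.
Agent 1 indifferent between Aggressive and Moderate: q·5 + (1−q)·(-4) = q·(-3) + (1−q)·5 ⟹ (-4) + 9q = 5 + (-8)q ⟹ q = 9/17.

p = 9/10, q = 9/17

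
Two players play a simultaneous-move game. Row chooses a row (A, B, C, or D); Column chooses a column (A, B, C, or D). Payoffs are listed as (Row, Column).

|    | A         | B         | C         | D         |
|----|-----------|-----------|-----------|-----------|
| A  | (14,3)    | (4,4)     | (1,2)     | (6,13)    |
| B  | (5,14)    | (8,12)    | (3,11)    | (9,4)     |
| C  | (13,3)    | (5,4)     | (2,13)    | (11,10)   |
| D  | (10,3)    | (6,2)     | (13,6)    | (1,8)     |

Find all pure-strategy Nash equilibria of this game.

None

Check mutual best responses: a cell is a NE iff neither player can gain by unilaterally deviating.
Row's best responses — vs A: A (payoff 14); vs B: B (payoff 8); vs C: D (payoff 13); vs D: C (payoff 11).
Column's best responses — vs A: D (payoff 13); vs B: A (payoff 14); vs C: C (payoff 13); vs D: D (payoff 8).
No cell has both players best-responding. For instance, Row's best reply to C is D, but against D Column prefers D over C.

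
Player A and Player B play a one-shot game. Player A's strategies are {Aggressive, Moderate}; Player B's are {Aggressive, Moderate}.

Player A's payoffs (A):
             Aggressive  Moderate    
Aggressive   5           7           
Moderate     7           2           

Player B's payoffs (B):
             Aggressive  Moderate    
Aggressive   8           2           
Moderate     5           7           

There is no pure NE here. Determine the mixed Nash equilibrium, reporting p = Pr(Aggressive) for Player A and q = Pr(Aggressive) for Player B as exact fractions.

p = 1/4, q = 5/7

In a mixed NE each player is indifferent between their pure strategies, so the opponent's mix sets the indifference.
Player B indifferent between Aggressive and Moderate: p·8 + (1−p)·5 = p·2 + (1−p)·7 ⟹ 5 + 3p = 7 + (-5)p ⟹ p = 1/4.
Player A indifferent between Aggressive and Moderate: q·5 + (1−q)·7 = q·7 + (1−q)·2 ⟹ 7 + (-2)q = 2 + 5q ⟹ q = 5/7.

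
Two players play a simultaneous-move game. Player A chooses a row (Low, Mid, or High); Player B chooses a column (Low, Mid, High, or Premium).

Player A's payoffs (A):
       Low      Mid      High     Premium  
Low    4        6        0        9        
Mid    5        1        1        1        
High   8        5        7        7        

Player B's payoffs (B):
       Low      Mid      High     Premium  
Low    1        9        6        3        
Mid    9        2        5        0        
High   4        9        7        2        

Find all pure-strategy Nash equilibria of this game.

A profile is a Nash equilibrium when each player is best-responding to the other.
Player A's best responses — vs Low: High (payoff 8); vs Mid: Low (payoff 6); vs High: High (payoff 7); vs Premium: Low (payoff 9).
Player B's best responses — vs Low: Mid (payoff 9); vs Mid: Low (payoff 9); vs High: Mid (payoff 9).
The only mutual best response is (Low, Mid); neither player gains by switching there.

(Low, Mid)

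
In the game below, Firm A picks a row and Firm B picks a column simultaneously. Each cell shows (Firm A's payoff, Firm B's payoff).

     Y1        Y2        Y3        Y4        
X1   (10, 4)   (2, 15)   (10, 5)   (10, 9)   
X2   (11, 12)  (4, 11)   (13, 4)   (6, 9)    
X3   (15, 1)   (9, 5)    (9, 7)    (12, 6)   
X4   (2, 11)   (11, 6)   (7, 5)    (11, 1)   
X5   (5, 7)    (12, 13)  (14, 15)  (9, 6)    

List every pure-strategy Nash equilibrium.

(X5, Y3)

Find each player's best response to every opponent strategy; NE are the intersections.
Firm A's best responses — vs Y1: X3 (payoff 15); vs Y2: X5 (payoff 12); vs Y3: X5 (payoff 14); vs Y4: X3 (payoff 12).
Firm B's best responses — vs X1: Y2 (payoff 15); vs X2: Y1 (payoff 12); vs X3: Y3 (payoff 7); vs X4: Y1 (payoff 11); vs X5: Y3 (payoff 15).
The only mutual best response is (X5, Y3); neither player gains by switching there.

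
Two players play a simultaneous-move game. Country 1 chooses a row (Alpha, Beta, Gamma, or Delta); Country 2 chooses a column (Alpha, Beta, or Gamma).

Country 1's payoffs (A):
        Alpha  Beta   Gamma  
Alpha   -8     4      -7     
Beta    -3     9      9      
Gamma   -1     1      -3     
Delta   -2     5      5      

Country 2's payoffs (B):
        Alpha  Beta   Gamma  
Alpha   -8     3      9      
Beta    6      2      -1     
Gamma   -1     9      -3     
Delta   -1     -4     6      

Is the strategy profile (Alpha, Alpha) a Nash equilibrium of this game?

Holding Country 2 at Alpha: Country 1 gets -8 from Alpha but could get -1 by switching to Gamma. Country 1 has a profitable deviation.

No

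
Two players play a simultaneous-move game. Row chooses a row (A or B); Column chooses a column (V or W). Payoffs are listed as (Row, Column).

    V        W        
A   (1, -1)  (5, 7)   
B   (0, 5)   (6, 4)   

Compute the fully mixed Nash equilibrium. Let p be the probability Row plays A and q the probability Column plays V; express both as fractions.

p = 1/9, q = 1/2

In a mixed NE each player is indifferent between their pure strategies, so the opponent's mix sets the indifference.
Column indifferent between V and W: p·(-1) + (1−p)·5 = p·7 + (1−p)·4 ⟹ 5 + (-6)p = 4 + 3p ⟹ p = 1/9.
Row indifferent between A and B: q·1 + (1−q)·5 = q·0 + (1−q)·6 ⟹ 5 + (-4)q = 6 + (-6)q ⟹ q = 1/2.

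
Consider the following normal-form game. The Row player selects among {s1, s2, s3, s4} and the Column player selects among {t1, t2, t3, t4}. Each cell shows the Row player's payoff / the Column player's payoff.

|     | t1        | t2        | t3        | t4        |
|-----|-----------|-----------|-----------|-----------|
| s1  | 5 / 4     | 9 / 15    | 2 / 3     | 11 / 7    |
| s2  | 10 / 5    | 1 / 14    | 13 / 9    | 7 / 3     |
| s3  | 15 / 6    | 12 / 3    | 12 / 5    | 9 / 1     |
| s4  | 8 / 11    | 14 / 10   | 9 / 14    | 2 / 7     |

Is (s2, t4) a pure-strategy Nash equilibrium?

No

Holding the Column player at t4: the Row player gets 7 from s2 but could get 11 by switching to s1. The Row player has a profitable deviation.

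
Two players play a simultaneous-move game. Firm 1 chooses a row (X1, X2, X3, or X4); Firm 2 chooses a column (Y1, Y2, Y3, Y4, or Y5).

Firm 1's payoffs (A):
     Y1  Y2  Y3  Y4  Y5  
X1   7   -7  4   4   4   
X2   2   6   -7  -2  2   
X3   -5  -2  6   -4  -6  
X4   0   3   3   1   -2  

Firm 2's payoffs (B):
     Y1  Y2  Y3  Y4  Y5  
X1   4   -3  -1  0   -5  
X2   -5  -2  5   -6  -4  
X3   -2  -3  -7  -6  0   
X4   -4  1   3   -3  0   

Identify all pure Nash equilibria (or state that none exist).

(X1, Y1)

Check mutual best responses: a cell is a NE iff neither player can gain by unilaterally deviating.
Firm 1's best responses — vs Y1: X1 (payoff 7); vs Y2: X2 (payoff 6); vs Y3: X3 (payoff 6); vs Y4: X1 (payoff 4); vs Y5: X1 (payoff 4).
Firm 2's best responses — vs X1: Y1 (payoff 4); vs X2: Y3 (payoff 5); vs X3: Y5 (payoff 0); vs X4: Y3 (payoff 3).
The only mutual best response is (X1, Y1); neither player gains by switching there.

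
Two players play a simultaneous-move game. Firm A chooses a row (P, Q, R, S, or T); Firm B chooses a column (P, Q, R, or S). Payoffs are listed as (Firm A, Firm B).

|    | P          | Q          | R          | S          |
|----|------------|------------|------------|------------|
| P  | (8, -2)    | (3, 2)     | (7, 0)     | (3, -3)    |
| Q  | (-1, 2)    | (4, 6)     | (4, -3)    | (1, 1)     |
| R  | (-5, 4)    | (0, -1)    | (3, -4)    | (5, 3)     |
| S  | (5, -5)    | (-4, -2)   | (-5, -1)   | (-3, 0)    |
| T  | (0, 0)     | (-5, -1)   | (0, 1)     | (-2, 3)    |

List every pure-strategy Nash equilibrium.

(Q, Q)

Check mutual best responses: a cell is a NE iff neither player can gain by unilaterally deviating.
Firm A's best responses — vs P: P (payoff 8); vs Q: Q (payoff 4); vs R: P (payoff 7); vs S: R (payoff 5).
Firm B's best responses — vs P: Q (payoff 2); vs Q: Q (payoff 6); vs R: P (payoff 4); vs S: S (payoff 0); vs T: S (payoff 3).
The only mutual best response is (Q, Q); neither player gains by switching there.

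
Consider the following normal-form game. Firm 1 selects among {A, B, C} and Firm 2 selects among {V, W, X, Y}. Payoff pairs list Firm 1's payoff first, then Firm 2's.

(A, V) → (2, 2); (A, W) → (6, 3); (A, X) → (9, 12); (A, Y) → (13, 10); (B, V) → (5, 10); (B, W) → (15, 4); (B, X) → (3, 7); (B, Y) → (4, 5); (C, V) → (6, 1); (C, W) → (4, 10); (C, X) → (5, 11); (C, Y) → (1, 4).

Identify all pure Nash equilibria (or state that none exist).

Check mutual best responses: a cell is a NE iff neither player can gain by unilaterally deviating.
Firm 1's best responses — vs V: C (payoff 6); vs W: B (payoff 15); vs X: A (payoff 9); vs Y: A (payoff 13).
Firm 2's best responses — vs A: X (payoff 12); vs B: V (payoff 10); vs C: X (payoff 11).
The only mutual best response is (A, X); neither player gains by switching there.

(A, X)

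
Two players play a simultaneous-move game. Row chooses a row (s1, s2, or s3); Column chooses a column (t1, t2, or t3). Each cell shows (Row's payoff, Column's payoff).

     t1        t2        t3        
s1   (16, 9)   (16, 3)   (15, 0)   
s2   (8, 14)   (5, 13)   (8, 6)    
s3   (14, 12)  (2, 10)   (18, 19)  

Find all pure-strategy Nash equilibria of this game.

A profile is a Nash equilibrium when each player is best-responding to the other.
Row's best responses — vs t1: s1 (payoff 16); vs t2: s1 (payoff 16); vs t3: s3 (payoff 18).
Column's best responses — vs s1: t1 (payoff 9); vs s2: t1 (payoff 14); vs s3: t3 (payoff 19).
Mutual best responses occur at (s1, t1) and (s3, t3); at each, neither player gains by switching.

(s1, t1) and (s3, t3)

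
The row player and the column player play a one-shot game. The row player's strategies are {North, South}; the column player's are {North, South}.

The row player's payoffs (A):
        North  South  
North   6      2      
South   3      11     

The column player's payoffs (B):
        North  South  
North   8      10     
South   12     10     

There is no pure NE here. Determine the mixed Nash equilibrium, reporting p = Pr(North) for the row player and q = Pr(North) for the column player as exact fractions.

In a mixed NE each player is indifferent between their pure strategies, so the opponent's mix sets the indifference.
The column player indifferent between North and South: p·8 + (1−p)·12 = p·10 + (1−p)·10 ⟹ 12 + (-4)p = 10 + 0p ⟹ p = 1/2.
The row player indifferent between North and South: q·6 + (1−q)·2 = q·3 + (1−q)·11 ⟹ 2 + 4q = 11 + (-8)q ⟹ q = 3/4.

p = 1/2, q = 3/4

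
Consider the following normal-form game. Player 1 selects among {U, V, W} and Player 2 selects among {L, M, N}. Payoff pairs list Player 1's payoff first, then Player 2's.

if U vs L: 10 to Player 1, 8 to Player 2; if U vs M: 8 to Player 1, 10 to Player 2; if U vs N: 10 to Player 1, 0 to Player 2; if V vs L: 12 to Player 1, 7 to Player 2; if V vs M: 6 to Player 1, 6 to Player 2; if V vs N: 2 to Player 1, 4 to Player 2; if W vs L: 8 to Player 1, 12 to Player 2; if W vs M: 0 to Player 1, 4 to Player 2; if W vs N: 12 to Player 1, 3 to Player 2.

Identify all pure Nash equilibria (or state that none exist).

(U, M) and (V, L)

A profile is a Nash equilibrium when each player is best-responding to the other.
Player 1's best responses — vs L: V (payoff 12); vs M: U (payoff 8); vs N: W (payoff 12).
Player 2's best responses — vs U: M (payoff 10); vs V: L (payoff 7); vs W: L (payoff 12).
Mutual best responses occur at (U, M) and (V, L); at each, neither player gains by switching.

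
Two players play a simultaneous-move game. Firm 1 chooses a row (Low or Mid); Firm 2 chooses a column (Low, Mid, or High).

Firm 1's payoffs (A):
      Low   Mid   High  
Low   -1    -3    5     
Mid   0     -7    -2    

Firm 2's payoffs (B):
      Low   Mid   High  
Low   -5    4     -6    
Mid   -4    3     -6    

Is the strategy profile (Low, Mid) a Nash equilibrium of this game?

Holding Firm 2 at Mid: Firm 1 gets -3 from Low, versus -7 from Mid. No profitable deviation for Firm 1.
Holding Firm 1 at Low: Firm 2 gets 4 from Mid, versus -5 from Low, -6 from High. No profitable deviation for Firm 2 either.

Yes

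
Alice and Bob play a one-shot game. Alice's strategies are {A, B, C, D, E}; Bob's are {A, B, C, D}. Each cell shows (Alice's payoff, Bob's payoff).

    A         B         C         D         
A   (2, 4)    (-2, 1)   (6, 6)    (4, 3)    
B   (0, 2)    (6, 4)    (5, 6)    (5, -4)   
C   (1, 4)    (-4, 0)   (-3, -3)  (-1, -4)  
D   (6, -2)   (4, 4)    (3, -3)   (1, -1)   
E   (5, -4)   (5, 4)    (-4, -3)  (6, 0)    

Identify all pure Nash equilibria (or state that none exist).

Find each player's best response to every opponent strategy; NE are the intersections.
Alice's best responses — vs A: D (payoff 6); vs B: B (payoff 6); vs C: A (payoff 6); vs D: E (payoff 6).
Bob's best responses — vs A: C (payoff 6); vs B: C (payoff 6); vs C: A (payoff 4); vs D: B (payoff 4); vs E: B (payoff 4).
The only mutual best response is (A, C); neither player gains by switching there.

(A, C)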